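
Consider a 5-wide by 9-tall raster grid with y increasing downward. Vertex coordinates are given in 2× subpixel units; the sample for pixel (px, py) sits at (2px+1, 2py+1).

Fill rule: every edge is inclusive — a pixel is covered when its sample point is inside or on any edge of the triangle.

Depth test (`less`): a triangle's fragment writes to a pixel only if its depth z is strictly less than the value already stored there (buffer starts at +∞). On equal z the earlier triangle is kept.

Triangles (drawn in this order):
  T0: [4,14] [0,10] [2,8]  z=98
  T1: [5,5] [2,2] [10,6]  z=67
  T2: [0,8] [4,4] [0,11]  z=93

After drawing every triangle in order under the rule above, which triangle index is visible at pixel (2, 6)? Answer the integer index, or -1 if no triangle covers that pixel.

T0:
  2·area = 16
  edge (4, 14)→(0, 10): d=(-4,-4) inclusive
  edge (0, 10)→(2, 8): d=(2,-2) inclusive
  edge (2, 8)→(4, 14): d=(2,6) inclusive
    (4,0)@(9, 1): e=[72,0,-56] → ·  [on edge]
    (3,1)@(7, 3): e=[56,0,-40] → ·  [on edge]
    (0,2)@(1, 5): e=[24,-8,0] → ·  [on edge]
    (2,2)@(5, 5): e=[40,0,-24] → ·  [on edge]
    (1,3)@(3, 7): e=[24,0,-8] → ·  [on edge]
    (0,4)@(1, 9): e=[8,0,8] → #  [on edge]
    (1,4)@(3, 9): e=[16,4,-4] → ·
    (0,5)@(1, 11): e=[0,4,12] → #  [on edge]
    (1,5)@(3, 11): e=[8,8,0] → #  [on edge]
    (2,5)@(5, 11): e=[16,12,-12] → ·
    (0,6)@(1, 13): e=[-8,8,16] → ·
    (1,6)@(3, 13): e=[0,12,4] → #  [on edge]
    (2,7)@(5, 15): e=[0,20,-4] → ·  [on edge]
    (2,8)@(5, 17): e=[-8,24,0] → ·  [on edge]
    (3,8)@(7, 17): e=[0,28,-12] → ·  [on edge]
  covered (4 px):
    · · · · ·
    · · · · ·
    · · · · ·
    · · · · ·
    # · · · ·
    # # · · ·
    · # · · ·
    · · · · ·
    · · · · ·
T1:
  2·area = 12
  edge (5, 5)→(2, 2): d=(-3,-3) inclusive
  edge (2, 2)→(10, 6): d=(8,4) inclusive
  edge (10, 6)→(5, 5): d=(-5,-1) inclusive
    (0,0)@(1, 1): e=[0,-4,16] → ·  [on edge]
    (1,1)@(3, 3): e=[0,4,8] → #  [on edge]
    (2,1)@(5, 3): e=[6,-4,10] → ·
    (1,2)@(3, 5): e=[-6,20,-2] → ·
    (2,2)@(5, 5): e=[0,12,0] → #  [on edge]
    (3,2)@(7, 5): e=[6,4,2] → #
    (4,2)@(9, 5): e=[12,-4,4] → ·
    (2,3)@(5, 7): e=[-6,28,-10] → ·
    (3,3)@(7, 7): e=[0,20,-8] → ·  [on edge]
    (4,4)@(9, 9): e=[0,28,-16] → ·  [on edge]
  covered (3 px):
    · · · · ·
    · # · · ·
    · · # # ·
    · · · · ·
    · · · · ·
    · · · · ·
    · · · · ·
    · · · · ·
    · · · · ·
T2:
  2·area = 12
  edge (0, 8)→(4, 4): d=(4,-4) inclusive
  edge (4, 4)→(0, 11): d=(-4,7) inclusive
  edge (0, 11)→(0, 8): d=(0,-3) inclusive
    (3,0)@(7, 1): e=[0,-9,21] → ·  [on edge]
    (2,1)@(5, 3): e=[0,-3,15] → ·  [on edge]
    (1,2)@(3, 5): e=[0,3,9] → #  [on edge]
    (2,2)@(5, 5): e=[8,-11,15] → ·
    (0,3)@(1, 7): e=[0,9,3] → #  [on edge]
    (1,3)@(3, 7): e=[8,-5,9] → ·
    (0,4)@(1, 9): e=[8,1,3] → #
    (1,4)@(3, 9): e=[16,-13,9] → ·
    (0,5)@(1, 11): e=[16,-7,3] → ·
  covered (3 px):
    · · · · ·
    · · · · ·
    · # · · ·
    # · · · ·
    # · · · ·
    · · · · ·
    · · · · ·
    · · · · ·
    · · · · ·

Z-buffer (winner per pixel, '.' = empty):
  . . . . .
  . 1 . . .
  . 2 1 1 .
  2 . . . .
  2 . . . .
  0 0 . . .
  . 0 . . .
  . . . . .
  . . . . .

Answer: -1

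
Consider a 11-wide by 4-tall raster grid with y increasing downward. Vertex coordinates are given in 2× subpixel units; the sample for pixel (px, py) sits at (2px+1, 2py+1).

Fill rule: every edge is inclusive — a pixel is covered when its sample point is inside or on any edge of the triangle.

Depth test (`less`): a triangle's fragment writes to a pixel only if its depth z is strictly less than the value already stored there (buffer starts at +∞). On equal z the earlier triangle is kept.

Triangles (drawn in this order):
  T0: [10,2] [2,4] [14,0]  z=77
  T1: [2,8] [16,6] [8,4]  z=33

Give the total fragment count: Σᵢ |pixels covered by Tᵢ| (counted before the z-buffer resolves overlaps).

T0:
  2·area = 8
  edge (10, 2)→(2, 4): d=(-8,2) inclusive
  edge (2, 4)→(14, 0): d=(12,-4) inclusive
  edge (14, 0)→(10, 2): d=(-4,2) inclusive
    (5,0)@(11, 1): e=[6,0,2] → #  [on edge]
    (6,0)@(13, 1): e=[2,8,-2] → ·
    (2,1)@(5, 3): e=[2,0,6] → #  [on edge]
    (3,1)@(7, 3): e=[-2,8,2] → ·
    (5,1)@(11, 3): e=[-10,24,-6] → ·
    (2,2)@(5, 5): e=[-14,24,-2] → ·
  covered (2 px):
    · · · · · # · · · · ·
    · · # · · · · · · · ·
    · · · · · · · · · · ·
    · · · · · · · · · · ·
T1:
  2·area = 44  (B↔C swapped to make it positive)
  edge (2, 8)→(8, 4): d=(6,-4) inclusive
  edge (8, 4)→(16, 6): d=(8,2) inclusive
  edge (16, 6)→(2, 8): d=(-14,2) inclusive
    (3,2)@(7, 5): e=[2,10,32] → #
    (4,2)@(9, 5): e=[10,6,28] → #
    (5,2)@(11, 5): e=[18,2,24] → #
    (6,2)@(13, 5): e=[26,-2,20] → ·
    (2,3)@(5, 7): e=[6,30,8] → #
    (4,3)@(9, 7): e=[22,22,0] → #  [on edge]
    (5,3)@(11, 7): e=[30,18,-4] → ·
  covered (6 px):
    · · · · · · · · · · ·
    · · · · · · · · · · ·
    · · · # # # · · · · ·
    · · # # # · · · · · ·

Final: 8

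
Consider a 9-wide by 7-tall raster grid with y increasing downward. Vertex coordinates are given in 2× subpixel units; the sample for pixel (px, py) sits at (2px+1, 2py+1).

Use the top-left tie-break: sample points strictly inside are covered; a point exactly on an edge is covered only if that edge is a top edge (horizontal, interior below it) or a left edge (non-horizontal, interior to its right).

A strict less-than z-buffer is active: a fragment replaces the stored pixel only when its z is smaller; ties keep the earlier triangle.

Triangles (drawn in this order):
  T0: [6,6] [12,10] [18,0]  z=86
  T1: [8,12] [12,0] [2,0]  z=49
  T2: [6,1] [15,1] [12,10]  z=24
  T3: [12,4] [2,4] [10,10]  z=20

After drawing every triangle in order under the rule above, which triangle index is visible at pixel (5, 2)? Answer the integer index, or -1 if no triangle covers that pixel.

T0:
  2·area = 84  (B↔C swapped to make it positive)
  edge (6, 6)→(18, 0): d=(12,-6) top-left  bias=+0
  edge (18, 0)→(12, 10): d=(-6,10) right/bottom  bias=-1
  edge (12, 10)→(6, 6): d=(-6,-4) top-left  bias=+0
    (8,0)@(17, 1): e=[6,4,74] → X
    (6,1)@(13, 3): e=[6,32,46] → X
    (7,1)@(15, 3): e=[18,12,54] → X
    (8,1)@(17, 3): e=[30,-8,62] → .
    (4,2)@(9, 5): e=[6,60,18] → X
    (5,2)@(11, 5): e=[18,40,26] → X
    (7,2)@(15, 5): e=[42,0,42] → .  [on edge]
    (4,3)@(9, 7): e=[30,48,6] → X
    (7,3)@(15, 7): e=[66,-12,30] → .
    (4,4)@(9, 9): e=[54,36,-6] → .
    (5,4)@(11, 9): e=[66,16,2] → X
    (6,4)@(13, 9): e=[78,-4,10] → .
  covered (10 px):
    . . . . . . . . X
    . . . . . . X X .
    . . . . X X X . .
    . . . . X X X . .
    . . . . . X . . .
    . . . . . . . . .
    . . . . . . . . .
T1:
  2·area = 120  (B↔C swapped to make it positive)
  edge (8, 12)→(2, 0): d=(-6,-12) top-left  bias=+0
  edge (2, 0)→(12, 0): d=(10,0) top-left  bias=+0
  edge (12, 0)→(8, 12): d=(-4,12) right/bottom  bias=-1
    (1,0)@(3, 1): e=[6,10,104] → X
    (2,0)@(5, 1): e=[30,10,80] → X
    (3,0)@(7, 1): e=[54,10,56] → X
    (4,0)@(9, 1): e=[78,10,32] → X
    (5,0)@(11, 1): e=[102,10,8] → X
    (6,0)@(13, 1): e=[126,10,-16] → .
    (1,1)@(3, 3): e=[-6,30,96] → .
    (2,1)@(5, 3): e=[18,30,72] → X
    (5,1)@(11, 3): e=[90,30,0] → .  [on edge]
    (2,2)@(5, 5): e=[6,50,64] → X
    (5,2)@(11, 5): e=[78,50,-8] → .
    (2,3)@(5, 7): e=[-6,70,56] → .
    (4,4)@(9, 9): e=[30,90,0] → .  [on edge]
  covered (14 px):
    . X X X X X . . .
    . . X X X . . . .
    . . X X X . . . .
    . . . X X . . . .
    . . . X . . . . .
    . . . . . . . . .
    . . . . . . . . .
T2:
  2·area = 81
  edge (6, 1)→(15, 1): d=(9,0) top-left  bias=+0
  edge (15, 1)→(12, 10): d=(-3,9) right/bottom  bias=-1
  edge (12, 10)→(6, 1): d=(-6,-9) top-left  bias=+0
    (0,0)@(1, 1): e=[0,126,-45] → .  [on edge]
    (1,0)@(3, 1): e=[0,108,-27] → .  [on edge]
    (2,0)@(5, 1): e=[0,90,-9] → .  [on edge]
    (3,0)@(7, 1): e=[0,72,9] → X  [on edge]
    (4,0)@(9, 1): e=[0,54,27] → X  [on edge]
    (5,0)@(11, 1): e=[0,36,45] → X  [on edge]
    (6,0)@(13, 1): e=[0,18,63] → X  [on edge]
    (7,0)@(15, 1): e=[0,0,81] → .  [on edge]
    (8,0)@(17, 1): e=[0,-18,99] → .  [on edge]
    (3,1)@(7, 3): e=[18,66,-3] → .
    (4,1)@(9, 3): e=[18,48,15] → X
    (7,1)@(15, 3): e=[18,-6,69] → .
    (6,3)@(13, 7): e=[54,0,27] → .  [on edge]
    (5,6)@(11, 13): e=[108,0,-27] → .  [on edge]
  covered (11 px):
    . . . X X X X . .
    . . . . X X X . .
    . . . . X X X . .
    . . . . . X . . .
    . . . . . . . . .
    . . . . . . . . .
    . . . . . . . . .
T3:
  2·area = 60  (B↔C swapped to make it positive)
  edge (12, 4)→(10, 10): d=(-2,6) right/bottom  bias=-1
  edge (10, 10)→(2, 4): d=(-8,-6) top-left  bias=+0
  edge (2, 4)→(12, 4): d=(10,0) top-left  bias=+0
    (6,0)@(13, 1): e=[0,90,-30] → .  [on edge]
    (2,2)@(5, 5): e=[40,10,10] → X
    (3,2)@(7, 5): e=[28,22,10] → X
    (4,2)@(9, 5): e=[16,34,10] → X
    (5,2)@(11, 5): e=[4,46,10] → X
    (6,2)@(13, 5): e=[-8,58,10] → .
    (2,3)@(5, 7): e=[36,-6,30] → .
    (3,3)@(7, 7): e=[24,6,30] → X
    (5,3)@(11, 7): e=[0,30,30] → .  [on edge]
    (3,4)@(7, 9): e=[20,-10,50] → .
    (4,4)@(9, 9): e=[8,2,50] → X
    (5,4)@(11, 9): e=[-4,14,50] → .
    (4,6)@(9, 13): e=[0,-30,90] → .  [on edge]
  covered (7 px):
    . . . . . . . . .
    . . . . . . . . .
    . . X X X X . . .
    . . . X X . . . .
    . . . . X . . . .
    . . . . . . . . .
    . . . . . . . . .

Z-buffer (winner per pixel, '.' = empty):
  . 1 1 2 2 2 2 . 0
  . . 1 1 2 2 2 0 .
  . . 3 3 3 3 2 . .
  . . . 3 3 2 0 . .
  . . . 1 3 0 . . .
  . . . . . . . . .
  . . . . . . . . .

Final: 3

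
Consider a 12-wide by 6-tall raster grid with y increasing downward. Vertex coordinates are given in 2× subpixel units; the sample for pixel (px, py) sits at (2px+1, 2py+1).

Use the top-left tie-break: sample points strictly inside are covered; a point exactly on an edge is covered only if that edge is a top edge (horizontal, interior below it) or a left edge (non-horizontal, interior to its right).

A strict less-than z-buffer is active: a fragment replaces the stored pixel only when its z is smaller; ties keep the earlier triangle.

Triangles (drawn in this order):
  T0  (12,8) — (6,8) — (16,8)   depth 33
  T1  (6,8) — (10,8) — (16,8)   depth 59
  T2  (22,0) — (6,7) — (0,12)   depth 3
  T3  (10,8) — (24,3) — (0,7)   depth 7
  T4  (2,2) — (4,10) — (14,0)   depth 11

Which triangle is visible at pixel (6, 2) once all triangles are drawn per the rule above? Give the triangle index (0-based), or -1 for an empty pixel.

T0:
  degenerate (2·area = 0) — covers nothing
T1:
  degenerate (2·area = 0) — covers nothing
T2:
  2·area = 38  (B↔C swapped to make it positive)
  edge (22, 0)→(0, 12): d=(-22,12) right/bottom  bias=-1
  edge (0, 12)→(6, 7): d=(6,-5) top-left  bias=+0
  edge (6, 7)→(22, 0): d=(16,-7) top-left  bias=+0
    (5,2)@(11, 5): e=[22,13,3] → X
    (6,2)@(13, 5): e=[-2,23,17] → .
    (3,3)@(7, 7): e=[26,5,7] → X
    (4,3)@(9, 7): e=[2,15,21] → X
    (5,3)@(11, 7): e=[-22,25,35] → .
    (2,4)@(5, 9): e=[6,7,25] → X
    (3,4)@(7, 9): e=[-18,17,39] → .
    (4,4)@(9, 9): e=[-42,27,53] → .
    (2,5)@(5, 11): e=[-38,19,57] → .
  covered (4 px):
    . . . . . . . . . . . .
    . . . . . . . . . . . .
    . . . . . X . . . . . .
    . . . X X . . . . . . .
    . . X . . . . . . . . .
    . . . . . . . . . . . .
T3:
  2·area = 64  (B↔C swapped to make it positive)
  edge (10, 8)→(0, 7): d=(-10,-1) top-left  bias=+0
  edge (0, 7)→(24, 3): d=(24,-4) top-left  bias=+0
  edge (24, 3)→(10, 8): d=(-14,5) right/bottom  bias=-1
    (6,2)@(13, 5): e=[33,4,27] → X
    (7,2)@(15, 5): e=[35,12,17] → X
    (8,2)@(17, 5): e=[37,20,7] → X
    (9,2)@(19, 5): e=[39,28,-3] → .
    (0,3)@(1, 7): e=[1,4,59] → X
    (1,3)@(3, 7): e=[3,12,49] → X
    (2,3)@(5, 7): e=[5,20,39] → X
    (3,3)@(7, 7): e=[7,28,29] → X
    (4,3)@(9, 7): e=[9,36,19] → X
    (5,3)@(11, 7): e=[11,44,9] → X
    (6,3)@(13, 7): e=[13,52,-1] → .
    (7,3)@(15, 7): e=[15,60,-11] → .
  covered (9 px):
    . . . . . . . . . . . .
    . . . . . . . . . . . .
    . . . . . . X X X . . .
    X X X X X X . . . . . .
    . . . . . . . . . . . .
    . . . . . . . . . . . .
T4:
  2·area = 100  (B↔C swapped to make it positive)
  edge (2, 2)→(14, 0): d=(12,-2) top-left  bias=+0
  edge (14, 0)→(4, 10): d=(-10,10) right/bottom  bias=-1
  edge (4, 10)→(2, 2): d=(-2,-8) top-left  bias=+0
    (4,0)@(9, 1): e=[2,40,58] → X
    (5,0)@(11, 1): e=[6,20,74] → X
    (6,0)@(13, 1): e=[10,0,90] → .  [on edge]
    (1,1)@(3, 3): e=[14,80,6] → X
    (2,1)@(5, 3): e=[18,60,22] → X
    (3,1)@(7, 3): e=[22,40,38] → X
    (5,1)@(11, 3): e=[30,0,70] → .  [on edge]
    (1,2)@(3, 5): e=[38,60,2] → X
    (4,2)@(9, 5): e=[50,0,50] → .  [on edge]
    (1,3)@(3, 7): e=[62,40,-2] → .
    (2,3)@(5, 7): e=[66,20,14] → X
    (3,3)@(7, 7): e=[70,0,30] → .  [on edge]
    (2,4)@(5, 9): e=[90,0,10] → .  [on edge]
    (1,5)@(3, 11): e=[110,0,-10] → .  [on edge]
  covered (10 px):
    . . . . X X . . . . . .
    . X X X X . . . . . . .
    . X X X . . . . . . . .
    . . X . . . . . . . . .
    . . . . . . . . . . . .
    . . . . . . . . . . . .

Z-buffer (winner per pixel, '.' = empty):
  . . . . 4 4 . . . . . .
  . 4 4 4 4 . . . . . . .
  . 4 4 4 . 2 3 3 3 . . .
  3 3 3 2 2 3 . . . . . .
  . . 2 . . . . . . . . .
  . . . . . . . . . . . .

Answer: 3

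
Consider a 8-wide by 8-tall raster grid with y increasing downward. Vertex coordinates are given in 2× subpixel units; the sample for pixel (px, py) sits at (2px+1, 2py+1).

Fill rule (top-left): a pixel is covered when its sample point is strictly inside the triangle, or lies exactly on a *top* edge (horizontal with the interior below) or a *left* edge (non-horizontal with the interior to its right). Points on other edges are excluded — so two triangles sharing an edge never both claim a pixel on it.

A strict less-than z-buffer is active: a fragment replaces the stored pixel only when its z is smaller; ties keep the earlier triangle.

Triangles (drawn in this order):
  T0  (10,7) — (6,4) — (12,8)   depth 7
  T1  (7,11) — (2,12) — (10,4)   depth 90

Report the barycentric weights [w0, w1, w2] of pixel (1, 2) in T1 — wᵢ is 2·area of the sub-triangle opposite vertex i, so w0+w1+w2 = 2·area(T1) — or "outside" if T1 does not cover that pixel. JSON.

T0:
  2·area = 2
  edge (10, 7)→(6, 4): d=(-4,-3) top-left  bias=+0
  edge (6, 4)→(12, 8): d=(6,4) right/bottom  bias=-1
  edge (12, 8)→(10, 7): d=(-2,-1) top-left  bias=+0
  covered (0 px):
    · · · · · · · ·
    · · · · · · · ·
    · · · · · · · ·
    · · · · · · · ·
    · · · · · · · ·
    · · · · · · · ·
    · · · · · · · ·
    · · · · · · · ·
T1:
  2·area = 32
  edge (7, 11)→(2, 12): d=(-5,1) right/bottom  bias=-1
  edge (2, 12)→(10, 4): d=(8,-8) top-left  bias=+0
  edge (10, 4)→(7, 11): d=(-3,7) right/bottom  bias=-1
    (6,0)@(13, 1): e=[44,0,-12] → ·  [on edge]
    (5,1)@(11, 3): e=[36,0,-4] → ·  [on edge]
    (4,2)@(9, 5): e=[28,0,4] → #  [on edge]
    (5,2)@(11, 5): e=[26,16,-10] → ·
    (3,3)@(7, 7): e=[20,0,12] → #  [on edge]
    (4,3)@(9, 7): e=[18,16,-2] → ·
    (2,4)@(5, 9): e=[12,0,20] → #  [on edge]
    (4,4)@(9, 9): e=[8,32,-8] → ·
    (1,5)@(3, 11): e=[4,0,28] → #  [on edge]
    (3,5)@(7, 11): e=[0,32,0] → ·  [on edge]
    (0,6)@(1, 13): e=[-4,0,36] → ·  [on edge]
    (1,6)@(3, 13): e=[-6,16,22] → ·
  covered (6 px):
    · · · · · · · ·
    · · · · · · · ·
    · · · · # · · ·
    · · · # · · · ·
    · · # # · · · ·
    · # # · · · · ·
    · · · · · · · ·
    · · · · · · · ·

Final: "outside"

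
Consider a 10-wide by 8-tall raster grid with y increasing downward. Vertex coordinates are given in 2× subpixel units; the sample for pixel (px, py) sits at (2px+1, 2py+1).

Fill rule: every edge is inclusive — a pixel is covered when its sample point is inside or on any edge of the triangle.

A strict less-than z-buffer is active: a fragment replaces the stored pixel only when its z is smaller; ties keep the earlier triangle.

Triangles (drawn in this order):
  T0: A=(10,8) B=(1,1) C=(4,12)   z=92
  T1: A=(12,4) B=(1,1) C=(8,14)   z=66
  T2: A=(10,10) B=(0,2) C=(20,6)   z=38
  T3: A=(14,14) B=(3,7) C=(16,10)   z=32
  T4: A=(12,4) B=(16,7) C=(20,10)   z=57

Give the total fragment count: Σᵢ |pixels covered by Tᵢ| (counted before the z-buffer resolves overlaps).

T0:
  2·area = 78  (B↔C swapped to make it positive)
  edge (10, 8)→(4, 12): d=(-6,4) inclusive
  edge (4, 12)→(1, 1): d=(-3,-11) inclusive
  edge (1, 1)→(10, 8): d=(9,7) inclusive
    (0,0)@(1, 1): e=[78,0,0] → █  [on edge]
    (1,0)@(3, 1): e=[70,22,-14] → ·
    (0,1)@(1, 3): e=[66,-6,18] → ·
    (1,1)@(3, 3): e=[58,16,4] → █
    (2,1)@(5, 3): e=[50,38,-10] → ·
    (1,2)@(3, 5): e=[46,10,22] → █
    (2,2)@(5, 5): e=[38,32,8] → █
    (3,2)@(7, 5): e=[30,54,-6] → ·
    (1,3)@(3, 7): e=[34,4,40] → █
    (3,3)@(7, 7): e=[18,48,12] → █
    (4,3)@(9, 7): e=[10,70,-2] → ·
    (1,4)@(3, 9): e=[22,-2,58] → ·
    (9,7)@(19, 15): e=[-78,156,0] → ·  [on edge]
  covered (10 px):
    █ · · · · · · · · ·
    · █ · · · · · · · ·
    · █ █ · · · · · · ·
    · █ █ █ · · · · · ·
    · · █ █ · · · · · ·
    · · █ · · · · · · ·
    · · · · · · · · · ·
    · · · · · · · · · ·
T1:
  2·area = 122  (B↔C swapped to make it positive)
  edge (12, 4)→(8, 14): d=(-4,10) inclusive
  edge (8, 14)→(1, 1): d=(-7,-13) inclusive
  edge (1, 1)→(12, 4): d=(11,3) inclusive
    (0,0)@(1, 1): e=[122,0,0] → █  [on edge]
    (1,0)@(3, 1): e=[102,26,-6] → ·
    (0,1)@(1, 3): e=[114,-14,22] → ·
    (1,1)@(3, 3): e=[94,12,16] → █
    (2,1)@(5, 3): e=[74,38,10] → █
    (3,1)@(7, 3): e=[54,64,4] → █
    (4,1)@(9, 3): e=[34,90,-2] → ·
    (1,2)@(3, 5): e=[86,-2,38] → ·
    (2,2)@(5, 5): e=[66,24,32] → █
    (4,2)@(9, 5): e=[26,76,20] → █
    (5,2)@(11, 5): e=[6,102,14] → █
    (6,2)@(13, 5): e=[-14,128,8] → ·
  covered (15 px):
    █ · · · · · · · · ·
    · █ █ █ · · · · · ·
    · · █ █ █ █ · · · ·
    · · █ █ █ · · · · ·
    · · · █ █ · · · · ·
    · · · █ █ · · · · ·
    · · · · · · · · · ·
    · · · · · · · · · ·
T2:
  2·area = 120
  edge (10, 10)→(0, 2): d=(-10,-8) inclusive
  edge (0, 2)→(20, 6): d=(20,4) inclusive
  edge (20, 6)→(10, 10): d=(-10,4) inclusive
    (1,1)@(3, 3): e=[14,8,98] → █
    (2,1)@(5, 3): e=[30,0,90] → █  [on edge]
    (3,1)@(7, 3): e=[46,-8,82] → ·
    (1,2)@(3, 5): e=[-6,48,78] → ·
    (2,2)@(5, 5): e=[10,40,70] → █
    (3,2)@(7, 5): e=[26,32,62] → █
    (4,2)@(9, 5): e=[42,24,54] → █
    (5,2)@(11, 5): e=[58,16,46] → █
    (6,2)@(13, 5): e=[74,8,38] → █
    (7,2)@(15, 5): e=[90,0,30] → █  [on edge]
    (8,2)@(17, 5): e=[106,-8,22] → ·
    (2,3)@(5, 7): e=[-10,80,50] → ·
  covered (16 px):
    · · · · · · · · · ·
    · █ █ · · · · · · ·
    · · █ █ █ █ █ █ · ·
    · · · █ █ █ █ █ █ ·
    · · · · █ █ · · · ·
    · · · · · · · · · ·
    · · · · · · · · · ·
    · · · · · · · · · ·
T3:
  2·area = 58
  edge (14, 14)→(3, 7): d=(-11,-7) inclusive
  edge (3, 7)→(16, 10): d=(13,3) inclusive
  edge (16, 10)→(14, 14): d=(-2,4) inclusive
    (1,3)@(3, 7): e=[0,0,58] → █  [on edge]
    (2,3)@(5, 7): e=[14,-6,50] → ·
    (1,4)@(3, 9): e=[-22,26,54] → ·
    (3,4)@(7, 9): e=[6,14,38] → █
    (4,4)@(9, 9): e=[20,8,30] → █
    (5,4)@(11, 9): e=[34,2,22] → █
    (6,4)@(13, 9): e=[48,-4,14] → ·
    (3,5)@(7, 11): e=[-16,40,34] → ·
    (4,5)@(9, 11): e=[-2,34,26] → ·
    (5,5)@(11, 11): e=[12,28,18] → █
    (6,5)@(13, 11): e=[26,22,10] → █
    (7,5)@(15, 11): e=[40,16,2] → █
  covered (8 px):
    · · · · · · · · · ·
    · · · · · · · · · ·
    · · · · · · · · · ·
    · █ · · · · · · · ·
    · · · █ █ █ · · · ·
    · · · · · █ █ █ · ·
    · · · · · · █ · · ·
    · · · · · · · · · ·
T4:
  degenerate (2·area = 0) — covers nothing

Result: 49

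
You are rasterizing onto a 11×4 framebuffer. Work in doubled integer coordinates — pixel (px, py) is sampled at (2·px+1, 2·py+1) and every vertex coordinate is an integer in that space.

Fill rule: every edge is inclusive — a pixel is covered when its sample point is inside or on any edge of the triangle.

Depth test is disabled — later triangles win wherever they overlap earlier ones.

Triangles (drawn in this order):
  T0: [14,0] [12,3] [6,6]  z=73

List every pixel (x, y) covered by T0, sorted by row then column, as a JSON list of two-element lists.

T0:
  2·area = 12
  edge (14, 0)→(12, 3): d=(-2,3) inclusive
  edge (12, 3)→(6, 6): d=(-6,3) inclusive
  edge (6, 6)→(14, 0): d=(8,-6) inclusive
    (6,0)@(13, 1): e=[1,9,2] → #
    (7,0)@(15, 1): e=[-5,3,14] → ·
    (5,1)@(11, 3): e=[3,3,6] → #
    (6,1)@(13, 3): e=[-3,-3,18] → ·
    (5,2)@(11, 5): e=[-1,-9,22] → ·
  covered (2 px):
    · · · · · · # · · · ·
    · · · · · # · · · · ·
    · · · · · · · · · · ·
    · · · · · · · · · · ·

Result: [[6,0],[5,1]]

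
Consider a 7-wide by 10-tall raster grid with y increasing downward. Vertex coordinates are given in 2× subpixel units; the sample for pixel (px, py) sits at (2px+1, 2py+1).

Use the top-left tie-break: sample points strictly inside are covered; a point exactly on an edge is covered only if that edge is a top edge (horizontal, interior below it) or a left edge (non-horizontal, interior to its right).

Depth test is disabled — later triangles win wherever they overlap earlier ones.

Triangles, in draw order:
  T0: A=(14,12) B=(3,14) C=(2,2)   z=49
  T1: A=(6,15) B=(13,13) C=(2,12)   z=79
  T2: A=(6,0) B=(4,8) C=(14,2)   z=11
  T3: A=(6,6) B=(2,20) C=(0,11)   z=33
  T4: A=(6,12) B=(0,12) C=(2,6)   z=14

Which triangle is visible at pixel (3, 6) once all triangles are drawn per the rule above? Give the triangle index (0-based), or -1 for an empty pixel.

T0:
  2·area = 134
  edge (14, 12)→(3, 14): d=(-11,2) right/bottom  bias=-1
  edge (3, 14)→(2, 2): d=(-1,-12) top-left  bias=+0
  edge (2, 2)→(14, 12): d=(12,10) right/bottom  bias=-1
    (1,1)@(3, 3): e=[121,11,2] → #
    (2,1)@(5, 3): e=[117,35,-18] → ·
    (1,2)@(3, 5): e=[99,9,26] → #
    (2,2)@(5, 5): e=[95,33,6] → #
    (3,2)@(7, 5): e=[91,57,-14] → ·
    (1,3)@(3, 7): e=[77,7,50] → #
    (3,3)@(7, 7): e=[69,55,10] → #
    (4,3)@(9, 7): e=[65,79,-10] → ·
    (1,4)@(3, 9): e=[55,5,74] → #
    (4,4)@(9, 9): e=[43,77,14] → #
    (5,4)@(11, 9): e=[39,101,-6] → ·
    (1,5)@(3, 11): e=[33,3,98] → #
  covered (18 px):
    · · · · · · ·
    · # · · · · ·
    · # # · · · ·
    · # # # · · ·
    · # # # # · ·
    · # # # # # ·
    · # # # · · ·
    · · · · · · ·
    · · · · · · ·
    · · · · · · ·
T1:
  2·area = 29  (B↔C swapped to make it positive)
  edge (6, 15)→(2, 12): d=(-4,-3) top-left  bias=+0
  edge (2, 12)→(13, 13): d=(11,1) right/bottom  bias=-1
  edge (13, 13)→(6, 15): d=(-7,2) right/bottom  bias=-1
    (2,6)@(5, 13): e=[5,8,16] → #
    (3,6)@(7, 13): e=[11,6,12] → #
    (4,6)@(9, 13): e=[17,4,8] → #
    (5,6)@(11, 13): e=[23,2,4] → #
    (6,6)@(13, 13): e=[29,0,0] → ·  [on edge]
    (2,7)@(5, 15): e=[-3,30,2] → ·
    (3,7)@(7, 15): e=[3,28,-2] → ·
    (4,7)@(9, 15): e=[9,26,-6] → ·
    (5,7)@(11, 15): e=[15,24,-10] → ·
  covered (4 px):
    · · · · · · ·
    · · · · · · ·
    · · · · · · ·
    · · · · · · ·
    · · · · · · ·
    · · · · · · ·
    · · # # # # ·
    · · · · · · ·
    · · · · · · ·
    · · · · · · ·
T2:
  2·area = 68  (B↔C swapped to make it positive)
  edge (6, 0)→(14, 2): d=(8,2) right/bottom  bias=-1
  edge (14, 2)→(4, 8): d=(-10,6) right/bottom  bias=-1
  edge (4, 8)→(6, 0): d=(2,-8) top-left  bias=+0
    (3,0)@(7, 1): e=[6,52,10] → #
    (4,0)@(9, 1): e=[2,40,26] → #
    (5,0)@(11, 1): e=[-2,28,42] → ·
    (3,1)@(7, 3): e=[22,32,14] → #
    (5,1)@(11, 3): e=[14,8,46] → #
    (6,1)@(13, 3): e=[10,-4,62] → ·
    (2,2)@(5, 5): e=[42,24,2] → #
    (4,2)@(9, 5): e=[34,0,34] → ·  [on edge]
    (5,2)@(11, 5): e=[30,-12,50] → ·
    (2,3)@(5, 7): e=[58,4,6] → #
    (3,3)@(7, 7): e=[54,-8,22] → ·
    (2,4)@(5, 9): e=[74,-16,10] → ·
  covered (8 px):
    · · · # # · ·
    · · · # # # ·
    · · # # · · ·
    · · # · · · ·
    · · · · · · ·
    · · · · · · ·
    · · · · · · ·
    · · · · · · ·
    · · · · · · ·
    · · · · · · ·
T3:
  2·area = 64
  edge (6, 6)→(2, 20): d=(-4,14) right/bottom  bias=-1
  edge (2, 20)→(0, 11): d=(-2,-9) top-left  bias=+0
  edge (0, 11)→(6, 6): d=(6,-5) top-left  bias=+0
    (2,3)@(5, 7): e=[10,53,1] → #
    (3,3)@(7, 7): e=[-18,71,11] → ·
    (1,4)@(3, 9): e=[30,31,3] → #
    (3,4)@(7, 9): e=[-26,67,23] → ·
    (0,5)@(1, 11): e=[50,9,5] → #
    (2,5)@(5, 11): e=[-6,45,25] → ·
    (0,6)@(1, 13): e=[42,5,17] → #
    (2,6)@(5, 13): e=[-14,41,37] → ·
    (0,7)@(1, 15): e=[34,1,29] → #
    (2,7)@(5, 15): e=[-22,37,49] → ·
    (0,8)@(1, 17): e=[26,-3,41] → ·
    (1,8)@(3, 17): e=[-2,15,51] → ·
  covered (9 px):
    · · · · · · ·
    · · · · · · ·
    · · · · · · ·
    · · # · · · ·
    · # # · · · ·
    # # · · · · ·
    # # · · · · ·
    # # · · · · ·
    · · · · · · ·
    · · · · · · ·
T4:
  2·area = 36
  edge (6, 12)→(0, 12): d=(-6,0) right/bottom  bias=-1
  edge (0, 12)→(2, 6): d=(2,-6) top-left  bias=+0
  edge (2, 6)→(6, 12): d=(4,6) right/bottom  bias=-1
    (1,1)@(3, 3): e=[54,0,-18] → ·  [on edge]
    (0,4)@(1, 9): e=[18,0,18] → #  [on edge]
    (1,4)@(3, 9): e=[18,12,6] → #
    (2,4)@(5, 9): e=[18,24,-6] → ·
    (0,5)@(1, 11): e=[6,4,26] → #
    (2,5)@(5, 11): e=[6,28,2] → #
    (3,5)@(7, 11): e=[6,40,-10] → ·
    (0,6)@(1, 13): e=[-6,8,34] → ·
    (1,6)@(3, 13): e=[-6,20,22] → ·
    (2,6)@(5, 13): e=[-6,32,10] → ·
  covered (5 px):
    · · · · · · ·
    · · · · · · ·
    · · · · · · ·
    · · · · · · ·
    # # · · · · ·
    # # # · · · ·
    · · · · · · ·
    · · · · · · ·
    · · · · · · ·
    · · · · · · ·

Z-buffer (winner per pixel, '.' = empty):
  . . . 2 2 . .
  . 0 . 2 2 2 .
  . 0 2 2 . . .
  . 0 3 0 . . .
  4 4 3 0 0 . .
  4 4 4 0 0 0 .
  3 3 1 1 1 1 .
  3 3 . . . . .
  . . . . . . .
  . . . . . . .

Answer: 1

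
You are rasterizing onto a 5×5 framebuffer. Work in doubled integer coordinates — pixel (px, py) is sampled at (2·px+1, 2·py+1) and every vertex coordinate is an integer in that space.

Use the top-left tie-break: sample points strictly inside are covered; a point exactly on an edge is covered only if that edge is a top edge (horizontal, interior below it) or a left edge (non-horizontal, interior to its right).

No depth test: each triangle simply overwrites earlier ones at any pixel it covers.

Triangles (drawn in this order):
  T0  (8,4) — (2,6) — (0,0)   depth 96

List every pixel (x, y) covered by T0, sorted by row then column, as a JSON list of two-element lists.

T0:
  2·area = 40
  edge (8, 4)→(2, 6): d=(-6,2) right/bottom  bias=-1
  edge (2, 6)→(0, 0): d=(-2,-6) top-left  bias=+0
  edge (0, 0)→(8, 4): d=(8,4) right/bottom  bias=-1
    (0,0)@(1, 1): e=[32,4,4] → X
    (1,0)@(3, 1): e=[28,16,-4] → .
    (0,1)@(1, 3): e=[20,0,20] → X  [on edge]
    (1,1)@(3, 3): e=[16,12,12] → X
    (2,1)@(5, 3): e=[12,24,4] → X
    (3,1)@(7, 3): e=[8,36,-4] → .
    (0,2)@(1, 5): e=[8,-4,36] → .
    (1,2)@(3, 5): e=[4,8,28] → X
    (2,2)@(5, 5): e=[0,20,20] → .  [on edge]
    (1,3)@(3, 7): e=[-8,4,44] → .
    (1,4)@(3, 9): e=[-20,0,60] → .  [on edge]
  covered (5 px):
    X . . . .
    X X X . .
    . X . . .
    . . . . .
    . . . . .

Answer: [[0,0],[0,1],[1,1],[2,1],[1,2]]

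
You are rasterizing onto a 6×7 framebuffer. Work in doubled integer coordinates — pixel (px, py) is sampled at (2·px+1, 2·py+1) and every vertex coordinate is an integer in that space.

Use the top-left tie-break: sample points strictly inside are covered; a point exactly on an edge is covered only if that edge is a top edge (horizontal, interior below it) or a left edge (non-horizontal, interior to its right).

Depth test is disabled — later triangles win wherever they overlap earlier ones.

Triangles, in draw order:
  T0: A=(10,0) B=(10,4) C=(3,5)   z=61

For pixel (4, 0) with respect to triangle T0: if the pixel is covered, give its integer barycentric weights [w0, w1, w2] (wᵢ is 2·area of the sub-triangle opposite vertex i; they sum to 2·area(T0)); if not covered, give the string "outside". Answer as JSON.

T0:
  2·area = 28
  edge (10, 0)→(10, 4): d=(0,4) right/bottom  bias=-1
  edge (10, 4)→(3, 5): d=(-7,1) right/bottom  bias=-1
  edge (3, 5)→(10, 0): d=(7,-5) top-left  bias=+0
    (4,0)@(9, 1): e=[4,22,2] → █
    (5,0)@(11, 1): e=[-4,20,12] → ·
    (3,1)@(7, 3): e=[12,10,6] → █
    (5,1)@(11, 3): e=[-4,6,26] → ·
    (1,2)@(3, 5): e=[28,0,0] → ·  [on edge]
    (3,2)@(7, 5): e=[12,-4,20] → ·
    (4,2)@(9, 5): e=[4,-6,30] → ·
  covered (3 px):
    · · · · █ ·
    · · · █ █ ·
    · · · · · ·
    · · · · · ·
    · · · · · ·
    · · · · · ·
    · · · · · ·

Result: [22,2,4]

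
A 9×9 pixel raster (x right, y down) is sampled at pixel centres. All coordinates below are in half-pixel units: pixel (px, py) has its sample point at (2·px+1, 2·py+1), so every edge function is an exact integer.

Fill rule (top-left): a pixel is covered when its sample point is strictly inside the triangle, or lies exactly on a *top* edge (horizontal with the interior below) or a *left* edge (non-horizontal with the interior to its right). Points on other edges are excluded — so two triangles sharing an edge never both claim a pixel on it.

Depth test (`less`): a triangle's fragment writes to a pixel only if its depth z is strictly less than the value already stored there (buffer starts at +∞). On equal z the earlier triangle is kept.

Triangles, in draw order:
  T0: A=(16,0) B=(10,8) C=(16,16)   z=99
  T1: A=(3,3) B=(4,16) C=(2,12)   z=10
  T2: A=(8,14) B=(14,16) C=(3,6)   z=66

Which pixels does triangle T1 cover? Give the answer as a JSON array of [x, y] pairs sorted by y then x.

T0:
  2·area = 96  (B↔C swapped to make it positive)
  edge (16, 0)→(16, 16): d=(0,16) right/bottom  bias=-1
  edge (16, 16)→(10, 8): d=(-6,-8) top-left  bias=+0
  edge (10, 8)→(16, 0): d=(6,-8) top-left  bias=+0
    (7,1)@(15, 3): e=[16,70,10] → #
    (8,1)@(17, 3): e=[-16,86,26] → ·
    (6,2)@(13, 5): e=[48,42,6] → #
    (8,2)@(17, 5): e=[-16,74,38] → ·
    (5,3)@(11, 7): e=[80,14,2] → #
    (8,3)@(17, 7): e=[-16,62,50] → ·
    (5,4)@(11, 9): e=[80,2,14] → #
    (8,4)@(17, 9): e=[-16,50,62] → ·
    (5,5)@(11, 11): e=[80,-10,26] → ·
    (6,5)@(13, 11): e=[48,6,42] → #
    (8,5)@(17, 11): e=[-16,38,74] → ·
    (6,6)@(13, 13): e=[48,-6,54] → ·
  covered (12 px):
    · · · · · · · · ·
    · · · · · · · # ·
    · · · · · · # # ·
    · · · · · # # # ·
    · · · · · # # # ·
    · · · · · · # # ·
    · · · · · · · # ·
    · · · · · · · · ·
    · · · · · · · · ·
T1:
  2·area = 22
  edge (3, 3)→(4, 16): d=(1,13) right/bottom  bias=-1
  edge (4, 16)→(2, 12): d=(-2,-4) top-left  bias=+0
  edge (2, 12)→(3, 3): d=(1,-9) top-left  bias=+0
    (1,1)@(3, 3): e=[0,22,0] → ·  [on edge]
    (1,2)@(3, 5): e=[2,18,2] → #
    (2,2)@(5, 5): e=[-24,26,20] → ·
    (1,3)@(3, 7): e=[4,14,4] → #
    (2,3)@(5, 7): e=[-22,22,22] → ·
    (1,4)@(3, 9): e=[6,10,6] → #
    (2,4)@(5, 9): e=[-20,18,24] → ·
    (1,5)@(3, 11): e=[8,6,8] → #
    (2,5)@(5, 11): e=[-18,14,26] → ·
    (1,6)@(3, 13): e=[10,2,10] → #
    (2,6)@(5, 13): e=[-16,10,28] → ·
    (1,7)@(3, 15): e=[12,-2,12] → ·
  covered (5 px):
    · · · · · · · · ·
    · · · · · · · · ·
    · # · · · · · · ·
    · # · · · · · · ·
    · # · · · · · · ·
    · # · · · · · · ·
    · # · · · · · · ·
    · · · · · · · · ·
    · · · · · · · · ·
T2:
  2·area = 38  (B↔C swapped to make it positive)
  edge (8, 14)→(3, 6): d=(-5,-8) top-left  bias=+0
  edge (3, 6)→(14, 16): d=(11,10) right/bottom  bias=-1
  edge (14, 16)→(8, 14): d=(-6,-2) top-left  bias=+0
    (2,4)@(5, 9): e=[1,13,24] → #
    (3,4)@(7, 9): e=[17,-7,28] → ·
    (2,5)@(5, 11): e=[-9,35,12] → ·
    (3,5)@(7, 11): e=[7,15,16] → #
    (4,5)@(9, 11): e=[23,-5,20] → ·
    (2,6)@(5, 13): e=[-19,57,0] → ·  [on edge]
    (3,6)@(7, 13): e=[-3,37,4] → ·
    (4,6)@(9, 13): e=[13,17,8] → #
    (5,6)@(11, 13): e=[29,-3,12] → ·
    (4,7)@(9, 15): e=[3,39,-4] → ·
    (5,7)@(11, 15): e=[19,19,0] → #  [on edge]
    (6,7)@(13, 15): e=[35,-1,4] → ·
    (8,8)@(17, 17): e=[57,-19,0] → ·  [on edge]
  covered (4 px):
    · · · · · · · · ·
    · · · · · · · · ·
    · · · · · · · · ·
    · · · · · · · · ·
    · · # · · · · · ·
    · · · # · · · · ·
    · · · · # · · · ·
    · · · · · # · · ·
    · · · · · · · · ·

Final: [[1,2],[1,3],[1,4],[1,5],[1,6]]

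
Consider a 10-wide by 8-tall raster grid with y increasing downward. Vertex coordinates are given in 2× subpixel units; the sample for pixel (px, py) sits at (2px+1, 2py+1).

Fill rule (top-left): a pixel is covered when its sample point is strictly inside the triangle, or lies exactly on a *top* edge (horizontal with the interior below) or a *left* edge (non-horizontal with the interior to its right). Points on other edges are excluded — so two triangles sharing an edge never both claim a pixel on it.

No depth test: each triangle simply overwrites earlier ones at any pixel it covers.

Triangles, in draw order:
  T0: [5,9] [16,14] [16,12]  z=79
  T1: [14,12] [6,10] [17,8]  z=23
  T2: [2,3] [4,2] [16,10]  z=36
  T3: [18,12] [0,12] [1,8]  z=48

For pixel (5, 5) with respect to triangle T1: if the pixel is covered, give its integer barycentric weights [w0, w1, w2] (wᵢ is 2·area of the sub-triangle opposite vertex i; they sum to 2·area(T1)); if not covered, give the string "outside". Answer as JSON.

T0:
  2·area = 22  (B↔C swapped to make it positive)
  edge (5, 9)→(16, 12): d=(11,3) right/bottom  bias=-1
  edge (16, 12)→(16, 14): d=(0,2) right/bottom  bias=-1
  edge (16, 14)→(5, 9): d=(-11,-5) top-left  bias=+0
    (2,4)@(5, 9): e=[0,22,0] → .  [on edge]
    (5,5)@(11, 11): e=[4,10,8] → X
    (6,5)@(13, 11): e=[-2,6,18] → .
    (5,6)@(11, 13): e=[26,10,-14] → .
    (7,6)@(15, 13): e=[14,2,6] → X
    (8,6)@(17, 13): e=[8,-2,16] → .
    (7,7)@(15, 15): e=[36,2,-16] → .
  covered (2 px):
    . . . . . . . . . .
    . . . . . . . . . .
    . . . . . . . . . .
    . . . . . . . . . .
    . . . . . . . . . .
    . . . . . X . . . .
    . . . . . . . X . .
    . . . . . . . . . .
T1:
  2·area = 38
  edge (14, 12)→(6, 10): d=(-8,-2) top-left  bias=+0
  edge (6, 10)→(17, 8): d=(11,-2) top-left  bias=+0
  edge (17, 8)→(14, 12): d=(-3,4) right/bottom  bias=-1
    (6,4)@(13, 9): e=[22,3,13] → X
    (7,4)@(15, 9): e=[26,7,5] → X
    (8,4)@(17, 9): e=[30,11,-3] → .
    (5,5)@(11, 11): e=[2,21,15] → X
    (7,5)@(15, 11): e=[10,29,-1] → .
    (5,6)@(11, 13): e=[-14,43,9] → .
    (6,6)@(13, 13): e=[-10,47,1] → .
  covered (4 px):
    . . . . . . . . . .
    . . . . . . . . . .
    . . . . . . . . . .
    . . . . . . . . . .
    . . . . . . X X . .
    . . . . . X X . . .
    . . . . . . . . . .
    . . . . . . . . . .
T2:
  2·area = 28
  edge (2, 3)→(4, 2): d=(2,-1) top-left  bias=+0
  edge (4, 2)→(16, 10): d=(12,8) right/bottom  bias=-1
  edge (16, 10)→(2, 3): d=(-14,-7) top-left  bias=+0
    (1,1)@(3, 3): e=[1,20,7] → X
    (2,1)@(5, 3): e=[3,4,21] → X
    (3,1)@(7, 3): e=[5,-12,35] → .
    (1,2)@(3, 5): e=[5,44,-21] → .
    (2,2)@(5, 5): e=[7,28,-7] → .
    (3,2)@(7, 5): e=[9,12,7] → X
    (4,2)@(9, 5): e=[11,-4,21] → .
    (3,3)@(7, 7): e=[13,36,-21] → .
    (5,3)@(11, 7): e=[17,4,7] → X
    (6,3)@(13, 7): e=[19,-12,21] → .
    (5,4)@(11, 9): e=[21,28,-21] → .
  covered (4 px):
    . . . . . . . . . .
    . X X . . . . . . .
    . . . X . . . . . .
    . . . . . X . . . .
    . . . . . . . . . .
    . . . . . . . . . .
    . . . . . . . . . .
    . . . . . . . . . .
T3:
  2·area = 72
  edge (18, 12)→(0, 12): d=(-18,0) right/bottom  bias=-1
  edge (0, 12)→(1, 8): d=(1,-4) top-left  bias=+0
  edge (1, 8)→(18, 12): d=(17,4) right/bottom  bias=-1
    (0,4)@(1, 9): e=[54,1,17] → X
    (1,4)@(3, 9): e=[54,9,9] → X
    (2,4)@(5, 9): e=[54,17,1] → X
    (3,4)@(7, 9): e=[54,25,-7] → .
    (0,5)@(1, 11): e=[18,3,51] → X
    (3,5)@(7, 11): e=[18,27,27] → X
    (4,5)@(9, 11): e=[18,35,19] → X
    (5,5)@(11, 11): e=[18,43,11] → X
    (6,5)@(13, 11): e=[18,51,3] → X
    (7,5)@(15, 11): e=[18,59,-5] → .
    (0,6)@(1, 13): e=[-18,5,85] → .
    (1,6)@(3, 13): e=[-18,13,77] → .
  covered (10 px):
    . . . . . . . . . .
    . . . . . . . . . .
    . . . . . . . . . .
    . . . . . . . . . .
    X X X . . . . . . .
    X X X X X X X . . .
    . . . . . . . . . .
    . . . . . . . . . .

Final: [21,15,2]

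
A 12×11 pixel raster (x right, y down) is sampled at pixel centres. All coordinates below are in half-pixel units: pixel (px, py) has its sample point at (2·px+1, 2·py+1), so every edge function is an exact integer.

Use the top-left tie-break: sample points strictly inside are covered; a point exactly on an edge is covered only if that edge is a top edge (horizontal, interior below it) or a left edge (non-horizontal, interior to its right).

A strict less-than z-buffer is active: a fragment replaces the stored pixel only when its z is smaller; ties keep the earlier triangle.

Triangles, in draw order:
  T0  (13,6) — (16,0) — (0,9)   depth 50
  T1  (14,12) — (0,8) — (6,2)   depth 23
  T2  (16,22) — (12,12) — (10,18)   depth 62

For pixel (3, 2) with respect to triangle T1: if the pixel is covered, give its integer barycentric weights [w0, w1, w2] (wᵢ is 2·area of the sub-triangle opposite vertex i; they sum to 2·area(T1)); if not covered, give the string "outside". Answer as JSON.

T0:
  2·area = 69  (B↔C swapped to make it positive)
  edge (13, 6)→(0, 9): d=(-13,3) right/bottom  bias=-1
  edge (0, 9)→(16, 0): d=(16,-9) top-left  bias=+0
  edge (16, 0)→(13, 6): d=(-3,6) right/bottom  bias=-1
    (7,0)@(15, 1): e=[59,7,3] → #
    (8,0)@(17, 1): e=[53,25,-9] → ·
    (5,1)@(11, 3): e=[45,3,21] → #
    (6,1)@(13, 3): e=[39,21,9] → #
    (7,1)@(15, 3): e=[33,39,-3] → ·
    (4,2)@(9, 5): e=[25,17,27] → #
    (7,2)@(15, 5): e=[7,71,-9] → ·
    (2,3)@(5, 7): e=[11,13,45] → #
    (3,3)@(7, 7): e=[5,31,33] → #
    (4,3)@(9, 7): e=[-1,49,21] → ·
    (5,3)@(11, 7): e=[-7,67,9] → ·
    (6,3)@(13, 7): e=[-13,85,-3] → ·
  covered (8 px):
    · · · · · · · # · · · ·
    · · · · · # # · · · · ·
    · · · · # # # · · · · ·
    · · # # · · · · · · · ·
    · · · · · · · · · · · ·
    · · · · · · · · · · · ·
    · · · · · · · · · · · ·
    · · · · · · · · · · · ·
    · · · · · · · · · · · ·
    · · · · · · · · · · · ·
    · · · · · · · · · · · ·
T1:
  2·area = 108
  edge (14, 12)→(0, 8): d=(-14,-4) top-left  bias=+0
  edge (0, 8)→(6, 2): d=(6,-6) top-left  bias=+0
  edge (6, 2)→(14, 12): d=(8,10) right/bottom  bias=-1
    (3,0)@(7, 1): e=[126,0,-18] → ·  [on edge]
    (2,1)@(5, 3): e=[90,0,18] → #  [on edge]
    (3,1)@(7, 3): e=[98,12,-2] → ·
    (1,2)@(3, 5): e=[54,0,54] → #  [on edge]
    (3,2)@(7, 5): e=[70,24,14] → #
    (4,2)@(9, 5): e=[78,36,-6] → ·
    (0,3)@(1, 7): e=[18,0,90] → #  [on edge]
    (4,3)@(9, 7): e=[50,48,10] → #
    (5,3)@(11, 7): e=[58,60,-10] → ·
    (0,4)@(1, 9): e=[-10,12,106] → ·
    (1,4)@(3, 9): e=[-2,24,86] → ·
    (2,4)@(5, 9): e=[6,36,66] → #
  covered (15 px):
    · · · · · · · · · · · ·
    · · # · · · · · · · · ·
    · # # # · · · · · · · ·
    # # # # # · · · · · · ·
    · · # # # # · · · · · ·
    · · · · · # # · · · · ·
    · · · · · · · · · · · ·
    · · · · · · · · · · · ·
    · · · · · · · · · · · ·
    · · · · · · · · · · · ·
    · · · · · · · · · · · ·
T2:
  2·area = 44  (B↔C swapped to make it positive)
  edge (16, 22)→(10, 18): d=(-6,-4) top-left  bias=+0
  edge (10, 18)→(12, 12): d=(2,-6) top-left  bias=+0
  edge (12, 12)→(16, 22): d=(4,10) right/bottom  bias=-1
    (7,1)@(15, 3): e=[110,0,-66] → ·  [on edge]
    (6,4)@(13, 9): e=[66,0,-22] → ·  [on edge]
    (5,7)@(11, 15): e=[22,0,22] → #  [on edge]
    (6,7)@(13, 15): e=[30,12,2] → #
    (7,7)@(15, 15): e=[38,24,-18] → ·
    (5,8)@(11, 17): e=[10,4,30] → #
    (7,8)@(15, 17): e=[26,28,-10] → ·
    (5,9)@(11, 19): e=[-2,8,38] → ·
    (6,9)@(13, 19): e=[6,20,18] → #
    (7,9)@(15, 19): e=[14,32,-2] → ·
    (4,10)@(9, 21): e=[-22,0,66] → ·  [on edge]
    (6,10)@(13, 21): e=[-6,24,26] → ·
  covered (6 px):
    · · · · · · · · · · · ·
    · · · · · · · · · · · ·
    · · · · · · · · · · · ·
    · · · · · · · · · · · ·
    · · · · · · · · · · · ·
    · · · · · · · · · · · ·
    · · · · · · · · · · · ·
    · · · · · # # · · · · ·
    · · · · · # # · · · · ·
    · · · · · · # · · · · ·
    · · · · · · · # · · · ·

Answer: [24,14,70]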